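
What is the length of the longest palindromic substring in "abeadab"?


Input: "abeadab"
Checking substrings for palindromes:
  [3:6] "ada" (len 3) => palindrome
Longest palindromic substring: "ada" with length 3

3


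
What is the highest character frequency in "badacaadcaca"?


Input: badacaadcaca
Character counts:
  'a': 6
  'b': 1
  'c': 3
  'd': 2
Maximum frequency: 6

6


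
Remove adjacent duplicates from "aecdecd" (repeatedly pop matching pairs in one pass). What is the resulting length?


Input: aecdecd
Stack-based adjacent duplicate removal:
  Read 'a': push. Stack: a
  Read 'e': push. Stack: ae
  Read 'c': push. Stack: aec
  Read 'd': push. Stack: aecd
  Read 'e': push. Stack: aecde
  Read 'c': push. Stack: aecdec
  Read 'd': push. Stack: aecdecd
Final stack: "aecdecd" (length 7)

7


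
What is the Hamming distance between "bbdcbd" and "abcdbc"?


Comparing "bbdcbd" and "abcdbc" position by position:
  Position 0: 'b' vs 'a' => differ
  Position 1: 'b' vs 'b' => same
  Position 2: 'd' vs 'c' => differ
  Position 3: 'c' vs 'd' => differ
  Position 4: 'b' vs 'b' => same
  Position 5: 'd' vs 'c' => differ
Total differences (Hamming distance): 4

4


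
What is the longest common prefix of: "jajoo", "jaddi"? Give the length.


Words: jajoo, jaddi
  Position 0: all 'j' => match
  Position 1: all 'a' => match
  Position 2: ('j', 'd') => mismatch, stop
LCP = "ja" (length 2)

2


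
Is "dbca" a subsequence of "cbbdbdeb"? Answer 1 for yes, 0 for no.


Check if "dbca" is a subsequence of "cbbdbdeb"
Greedy scan:
  Position 0 ('c'): no match needed
  Position 1 ('b'): no match needed
  Position 2 ('b'): no match needed
  Position 3 ('d'): matches sub[0] = 'd'
  Position 4 ('b'): matches sub[1] = 'b'
  Position 5 ('d'): no match needed
  Position 6 ('e'): no match needed
  Position 7 ('b'): no match needed
Only matched 2/4 characters => not a subsequence

0


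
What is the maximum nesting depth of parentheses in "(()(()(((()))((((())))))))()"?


Input: "(()(()(((()))((((())))))))()"
Tracking depth:
  Position 0 '(': depth becomes 1
  Position 1 '(': depth becomes 2
  Position 2 ')': depth becomes 1
  Position 3 '(': depth becomes 2
  Position 4 '(': depth becomes 3
  Position 5 ')': depth becomes 2
  Position 6 '(': depth becomes 3
  Position 7 '(': depth becomes 4
  Position 8 '(': depth becomes 5
  Position 9 '(': depth becomes 6
  Position 10 ')': depth becomes 5
  Position 11 ')': depth becomes 4
  Position 12 ')': depth becomes 3
  Position 13 '(': depth becomes 4
  Position 14 '(': depth becomes 5
  Position 15 '(': depth becomes 6
  Position 16 '(': depth becomes 7
  Position 17 '(': depth becomes 8
  Position 18 ')': depth becomes 7
  Position 19 ')': depth becomes 6
  Position 20 ')': depth becomes 5
  Position 21 ')': depth becomes 4
  Position 22 ')': depth becomes 3
  Position 23 ')': depth becomes 2
  Position 24 ')': depth becomes 1
  Position 25 ')': depth becomes 0
  Position 26 '(': depth becomes 1
  Position 27 ')': depth becomes 0
Maximum depth reached: 8

8


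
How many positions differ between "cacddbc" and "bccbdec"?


Comparing "cacddbc" and "bccbdec" position by position:
  Position 0: 'c' vs 'b' => DIFFER
  Position 1: 'a' vs 'c' => DIFFER
  Position 2: 'c' vs 'c' => same
  Position 3: 'd' vs 'b' => DIFFER
  Position 4: 'd' vs 'd' => same
  Position 5: 'b' vs 'e' => DIFFER
  Position 6: 'c' vs 'c' => same
Positions that differ: 4

4


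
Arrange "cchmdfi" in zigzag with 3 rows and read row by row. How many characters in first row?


Zigzag "cchmdfi" into 3 rows:
Placing characters:
  'c' => row 0
  'c' => row 1
  'h' => row 2
  'm' => row 1
  'd' => row 0
  'f' => row 1
  'i' => row 2
Rows:
  Row 0: "cd"
  Row 1: "cmf"
  Row 2: "hi"
First row length: 2

2


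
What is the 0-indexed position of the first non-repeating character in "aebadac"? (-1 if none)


Input: aebadac
Character frequencies:
  'a': 3
  'b': 1
  'c': 1
  'd': 1
  'e': 1
Scanning left to right for freq == 1:
  Position 0 ('a'): freq=3, skip
  Position 1 ('e'): unique! => answer = 1

1


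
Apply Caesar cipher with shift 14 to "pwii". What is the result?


Caesar cipher: shift "pwii" by 14
  'p' (pos 15) + 14 = pos 3 = 'd'
  'w' (pos 22) + 14 = pos 10 = 'k'
  'i' (pos 8) + 14 = pos 22 = 'w'
  'i' (pos 8) + 14 = pos 22 = 'w'
Result: dkww

dkww


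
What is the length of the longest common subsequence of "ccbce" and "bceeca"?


LCS of "ccbce" and "bceeca"
DP table:
           b    c    e    e    c    a
      0    0    0    0    0    0    0
  c   0    0    1    1    1    1    1
  c   0    0    1    1    1    2    2
  b   0    1    1    1    1    2    2
  c   0    1    2    2    2    2    2
  e   0    1    2    3    3    3    3
LCS length = dp[5][6] = 3

3


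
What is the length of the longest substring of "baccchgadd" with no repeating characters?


Input: "baccchgadd"
Sliding window (track last position of each char):
  Position 0 ('b'): window [0,0] length 1 -- new best
  Position 1 ('a'): window [0,1] length 2 -- new best
  Position 2 ('c'): window [0,2] length 3 -- new best
  Position 3 ('c'): repeat (last at 2), move window start to 3
  Position 3 ('c'): window [3,3] length 1
  Position 4 ('c'): repeat (last at 3), move window start to 4
  Position 4 ('c'): window [4,4] length 1
  Position 5 ('h'): window [4,5] length 2
  Position 6 ('g'): window [4,6] length 3
  Position 7 ('a'): window [4,7] length 4 -- new best
  Position 8 ('d'): window [4,8] length 5 -- new best
  Position 9 ('d'): repeat (last at 8), move window start to 9
  Position 9 ('d'): window [9,9] length 1
Longest substring with no repeats: "chgad" with length 5

5


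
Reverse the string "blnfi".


Input: blnfi
Reading characters right to left:
  Position 4: 'i'
  Position 3: 'f'
  Position 2: 'n'
  Position 1: 'l'
  Position 0: 'b'
Reversed: ifnlb

ifnlb


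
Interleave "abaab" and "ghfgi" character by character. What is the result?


Interleaving "abaab" and "ghfgi":
  Position 0: 'a' from first, 'g' from second => "ag"
  Position 1: 'b' from first, 'h' from second => "bh"
  Position 2: 'a' from first, 'f' from second => "af"
  Position 3: 'a' from first, 'g' from second => "ag"
  Position 4: 'b' from first, 'i' from second => "bi"
Result: agbhafagbi

agbhafagbi


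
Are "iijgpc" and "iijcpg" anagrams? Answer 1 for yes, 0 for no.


Strings: "iijgpc", "iijcpg"
Sorted first:  cgiijp
Sorted second: cgiijp
Sorted forms match => anagrams

1


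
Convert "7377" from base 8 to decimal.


Input: "7377" in base 8
Positional expansion:
  Digit '7' (value 7) x 8^3 = 3584
  Digit '3' (value 3) x 8^2 = 192
  Digit '7' (value 7) x 8^1 = 56
  Digit '7' (value 7) x 8^0 = 7
Sum = 3839

3839


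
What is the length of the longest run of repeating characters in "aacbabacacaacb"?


Input: "aacbabacacaacb"
Scanning for longest run:
  Position 1 ('a'): continues run of 'a', length=2
  Position 2 ('c'): new char, reset run to 1
  Position 3 ('b'): new char, reset run to 1
  Position 4 ('a'): new char, reset run to 1
  Position 5 ('b'): new char, reset run to 1
  Position 6 ('a'): new char, reset run to 1
  Position 7 ('c'): new char, reset run to 1
  Position 8 ('a'): new char, reset run to 1
  Position 9 ('c'): new char, reset run to 1
  Position 10 ('a'): new char, reset run to 1
  Position 11 ('a'): continues run of 'a', length=2
  Position 12 ('c'): new char, reset run to 1
  Position 13 ('b'): new char, reset run to 1
Longest run: 'a' with length 2

2


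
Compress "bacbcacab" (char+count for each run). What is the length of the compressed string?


Input: bacbcacab
Runs:
  'b' x 1 => "b1"
  'a' x 1 => "a1"
  'c' x 1 => "c1"
  'b' x 1 => "b1"
  'c' x 1 => "c1"
  'a' x 1 => "a1"
  'c' x 1 => "c1"
  'a' x 1 => "a1"
  'b' x 1 => "b1"
Compressed: "b1a1c1b1c1a1c1a1b1"
Compressed length: 18

18


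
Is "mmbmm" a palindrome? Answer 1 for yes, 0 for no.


Input: mmbmm
Reversed: mmbmm
  Compare pos 0 ('m') with pos 4 ('m'): match
  Compare pos 1 ('m') with pos 3 ('m'): match
Result: palindrome

1


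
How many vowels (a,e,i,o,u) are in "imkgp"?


Input: imkgp
Checking each character:
  'i' at position 0: vowel (running total: 1)
  'm' at position 1: consonant
  'k' at position 2: consonant
  'g' at position 3: consonant
  'p' at position 4: consonant
Total vowels: 1

1


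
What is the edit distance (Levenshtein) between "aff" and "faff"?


Computing edit distance: "aff" -> "faff"
DP table:
           f    a    f    f
      0    1    2    3    4
  a   1    1    1    2    3
  f   2    1    2    1    2
  f   3    2    2    2    1
Edit distance = dp[3][4] = 1

1


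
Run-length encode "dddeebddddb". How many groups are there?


Input: dddeebddddb
Scanning for consecutive runs:
  Group 1: 'd' x 3 (positions 0-2)
  Group 2: 'e' x 2 (positions 3-4)
  Group 3: 'b' x 1 (positions 5-5)
  Group 4: 'd' x 4 (positions 6-9)
  Group 5: 'b' x 1 (positions 10-10)
Total groups: 5

5


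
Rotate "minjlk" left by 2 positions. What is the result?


Input: "minjlk", rotate left by 2
First 2 characters: "mi"
Remaining characters: "njlk"
Concatenate remaining + first: "njlk" + "mi" = "njlkmi"

njlkmi


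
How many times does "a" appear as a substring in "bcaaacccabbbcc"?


Searching for "a" in "bcaaacccabbbcc"
Scanning each position:
  Position 0: "b" => no
  Position 1: "c" => no
  Position 2: "a" => MATCH
  Position 3: "a" => MATCH
  Position 4: "a" => MATCH
  Position 5: "c" => no
  Position 6: "c" => no
  Position 7: "c" => no
  Position 8: "a" => MATCH
  Position 9: "b" => no
  Position 10: "b" => no
  Position 11: "b" => no
  Position 12: "c" => no
  Position 13: "c" => no
Total occurrences: 4

4


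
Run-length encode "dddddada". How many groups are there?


Input: dddddada
Scanning for consecutive runs:
  Group 1: 'd' x 5 (positions 0-4)
  Group 2: 'a' x 1 (positions 5-5)
  Group 3: 'd' x 1 (positions 6-6)
  Group 4: 'a' x 1 (positions 7-7)
Total groups: 4

4


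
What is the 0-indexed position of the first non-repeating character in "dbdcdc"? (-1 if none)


Input: dbdcdc
Character frequencies:
  'b': 1
  'c': 2
  'd': 3
Scanning left to right for freq == 1:
  Position 0 ('d'): freq=3, skip
  Position 1 ('b'): unique! => answer = 1

1


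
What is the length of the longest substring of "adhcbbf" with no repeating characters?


Input: "adhcbbf"
Sliding window (track last position of each char):
  Position 0 ('a'): window [0,0] length 1 -- new best
  Position 1 ('d'): window [0,1] length 2 -- new best
  Position 2 ('h'): window [0,2] length 3 -- new best
  Position 3 ('c'): window [0,3] length 4 -- new best
  Position 4 ('b'): window [0,4] length 5 -- new best
  Position 5 ('b'): repeat (last at 4), move window start to 5
  Position 5 ('b'): window [5,5] length 1
  Position 6 ('f'): window [5,6] length 2
Longest substring with no repeats: "adhcb" with length 5

5


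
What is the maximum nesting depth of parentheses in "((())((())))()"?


Input: "((())((())))()"
Tracking depth:
  Position 0 '(': depth becomes 1
  Position 1 '(': depth becomes 2
  Position 2 '(': depth becomes 3
  Position 3 ')': depth becomes 2
  Position 4 ')': depth becomes 1
  Position 5 '(': depth becomes 2
  Position 6 '(': depth becomes 3
  Position 7 '(': depth becomes 4
  Position 8 ')': depth becomes 3
  Position 9 ')': depth becomes 2
  Position 10 ')': depth becomes 1
  Position 11 ')': depth becomes 0
  Position 12 '(': depth becomes 1
  Position 13 ')': depth becomes 0
Maximum depth reached: 4

4


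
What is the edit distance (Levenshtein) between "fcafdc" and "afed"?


Computing edit distance: "fcafdc" -> "afed"
DP table:
           a    f    e    d
      0    1    2    3    4
  f   1    1    1    2    3
  c   2    2    2    2    3
  a   3    2    3    3    3
  f   4    3    2    3    4
  d   5    4    3    3    3
  c   6    5    4    4    4
Edit distance = dp[6][4] = 4

4


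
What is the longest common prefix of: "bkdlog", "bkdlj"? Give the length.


Words: bkdlog, bkdlj
  Position 0: all 'b' => match
  Position 1: all 'k' => match
  Position 2: all 'd' => match
  Position 3: all 'l' => match
  Position 4: ('o', 'j') => mismatch, stop
LCP = "bkdl" (length 4)

4


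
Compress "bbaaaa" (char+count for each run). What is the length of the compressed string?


Input: bbaaaa
Runs:
  'b' x 2 => "b2"
  'a' x 4 => "a4"
Compressed: "b2a4"
Compressed length: 4

4


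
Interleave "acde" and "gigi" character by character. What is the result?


Interleaving "acde" and "gigi":
  Position 0: 'a' from first, 'g' from second => "ag"
  Position 1: 'c' from first, 'i' from second => "ci"
  Position 2: 'd' from first, 'g' from second => "dg"
  Position 3: 'e' from first, 'i' from second => "ei"
Result: agcidgei

agcidgei


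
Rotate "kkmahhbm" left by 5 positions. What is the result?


Input: "kkmahhbm", rotate left by 5
First 5 characters: "kkmah"
Remaining characters: "hbm"
Concatenate remaining + first: "hbm" + "kkmah" = "hbmkkmah"

hbmkkmah


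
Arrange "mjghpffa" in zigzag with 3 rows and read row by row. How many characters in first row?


Zigzag "mjghpffa" into 3 rows:
Placing characters:
  'm' => row 0
  'j' => row 1
  'g' => row 2
  'h' => row 1
  'p' => row 0
  'f' => row 1
  'f' => row 2
  'a' => row 1
Rows:
  Row 0: "mp"
  Row 1: "jhfa"
  Row 2: "gf"
First row length: 2

2


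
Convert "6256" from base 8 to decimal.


Input: "6256" in base 8
Positional expansion:
  Digit '6' (value 6) x 8^3 = 3072
  Digit '2' (value 2) x 8^2 = 128
  Digit '5' (value 5) x 8^1 = 40
  Digit '6' (value 6) x 8^0 = 6
Sum = 3246

3246


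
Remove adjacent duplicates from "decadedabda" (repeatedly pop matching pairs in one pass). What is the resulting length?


Input: decadedabda
Stack-based adjacent duplicate removal:
  Read 'd': push. Stack: d
  Read 'e': push. Stack: de
  Read 'c': push. Stack: dec
  Read 'a': push. Stack: deca
  Read 'd': push. Stack: decad
  Read 'e': push. Stack: decade
  Read 'd': push. Stack: decaded
  Read 'a': push. Stack: decadeda
  Read 'b': push. Stack: decadedab
  Read 'd': push. Stack: decadedabd
  Read 'a': push. Stack: decadedabda
Final stack: "decadedabda" (length 11)

11


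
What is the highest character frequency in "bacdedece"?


Input: bacdedece
Character counts:
  'a': 1
  'b': 1
  'c': 2
  'd': 2
  'e': 3
Maximum frequency: 3

3


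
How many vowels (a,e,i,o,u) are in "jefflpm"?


Input: jefflpm
Checking each character:
  'j' at position 0: consonant
  'e' at position 1: vowel (running total: 1)
  'f' at position 2: consonant
  'f' at position 3: consonant
  'l' at position 4: consonant
  'p' at position 5: consonant
  'm' at position 6: consonant
Total vowels: 1

1


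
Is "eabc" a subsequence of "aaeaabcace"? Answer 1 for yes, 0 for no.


Check if "eabc" is a subsequence of "aaeaabcace"
Greedy scan:
  Position 0 ('a'): no match needed
  Position 1 ('a'): no match needed
  Position 2 ('e'): matches sub[0] = 'e'
  Position 3 ('a'): matches sub[1] = 'a'
  Position 4 ('a'): no match needed
  Position 5 ('b'): matches sub[2] = 'b'
  Position 6 ('c'): matches sub[3] = 'c'
  Position 7 ('a'): no match needed
  Position 8 ('c'): no match needed
  Position 9 ('e'): no match needed
All 4 characters matched => is a subsequence

1


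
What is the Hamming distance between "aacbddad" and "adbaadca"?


Comparing "aacbddad" and "adbaadca" position by position:
  Position 0: 'a' vs 'a' => same
  Position 1: 'a' vs 'd' => differ
  Position 2: 'c' vs 'b' => differ
  Position 3: 'b' vs 'a' => differ
  Position 4: 'd' vs 'a' => differ
  Position 5: 'd' vs 'd' => same
  Position 6: 'a' vs 'c' => differ
  Position 7: 'd' vs 'a' => differ
Total differences (Hamming distance): 6

6


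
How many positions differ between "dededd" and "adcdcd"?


Comparing "dededd" and "adcdcd" position by position:
  Position 0: 'd' vs 'a' => DIFFER
  Position 1: 'e' vs 'd' => DIFFER
  Position 2: 'd' vs 'c' => DIFFER
  Position 3: 'e' vs 'd' => DIFFER
  Position 4: 'd' vs 'c' => DIFFER
  Position 5: 'd' vs 'd' => same
Positions that differ: 5

5


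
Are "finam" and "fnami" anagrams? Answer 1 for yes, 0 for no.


Strings: "finam", "fnami"
Sorted first:  afimn
Sorted second: afimn
Sorted forms match => anagrams

1


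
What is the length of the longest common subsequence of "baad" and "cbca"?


LCS of "baad" and "cbca"
DP table:
           c    b    c    a
      0    0    0    0    0
  b   0    0    1    1    1
  a   0    0    1    1    2
  a   0    0    1    1    2
  d   0    0    1    1    2
LCS length = dp[4][4] = 2

2


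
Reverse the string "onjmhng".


Input: onjmhng
Reading characters right to left:
  Position 6: 'g'
  Position 5: 'n'
  Position 4: 'h'
  Position 3: 'm'
  Position 2: 'j'
  Position 1: 'n'
  Position 0: 'o'
Reversed: gnhmjno

gnhmjno


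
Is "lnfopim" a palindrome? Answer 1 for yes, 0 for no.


Input: lnfopim
Reversed: mipofnl
  Compare pos 0 ('l') with pos 6 ('m'): MISMATCH
  Compare pos 1 ('n') with pos 5 ('i'): MISMATCH
  Compare pos 2 ('f') with pos 4 ('p'): MISMATCH
Result: not a palindrome

0


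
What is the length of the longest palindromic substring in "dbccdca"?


Input: "dbccdca"
Checking substrings for palindromes:
  [3:6] "cdc" (len 3) => palindrome
  [2:4] "cc" (len 2) => palindrome
Longest palindromic substring: "cdc" with length 3

3


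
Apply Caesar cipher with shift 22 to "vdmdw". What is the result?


Caesar cipher: shift "vdmdw" by 22
  'v' (pos 21) + 22 = pos 17 = 'r'
  'd' (pos 3) + 22 = pos 25 = 'z'
  'm' (pos 12) + 22 = pos 8 = 'i'
  'd' (pos 3) + 22 = pos 25 = 'z'
  'w' (pos 22) + 22 = pos 18 = 's'
Result: rzizs

rzizs


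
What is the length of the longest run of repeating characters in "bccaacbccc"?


Input: "bccaacbccc"
Scanning for longest run:
  Position 1 ('c'): new char, reset run to 1
  Position 2 ('c'): continues run of 'c', length=2
  Position 3 ('a'): new char, reset run to 1
  Position 4 ('a'): continues run of 'a', length=2
  Position 5 ('c'): new char, reset run to 1
  Position 6 ('b'): new char, reset run to 1
  Position 7 ('c'): new char, reset run to 1
  Position 8 ('c'): continues run of 'c', length=2
  Position 9 ('c'): continues run of 'c', length=3
Longest run: 'c' with length 3

3


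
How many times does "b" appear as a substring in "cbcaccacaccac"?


Searching for "b" in "cbcaccacaccac"
Scanning each position:
  Position 0: "c" => no
  Position 1: "b" => MATCH
  Position 2: "c" => no
  Position 3: "a" => no
  Position 4: "c" => no
  Position 5: "c" => no
  Position 6: "a" => no
  Position 7: "c" => no
  Position 8: "a" => no
  Position 9: "c" => no
  Position 10: "c" => no
  Position 11: "a" => no
  Position 12: "c" => no
Total occurrences: 1

1


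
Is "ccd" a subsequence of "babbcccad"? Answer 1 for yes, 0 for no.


Check if "ccd" is a subsequence of "babbcccad"
Greedy scan:
  Position 0 ('b'): no match needed
  Position 1 ('a'): no match needed
  Position 2 ('b'): no match needed
  Position 3 ('b'): no match needed
  Position 4 ('c'): matches sub[0] = 'c'
  Position 5 ('c'): matches sub[1] = 'c'
  Position 6 ('c'): no match needed
  Position 7 ('a'): no match needed
  Position 8 ('d'): matches sub[2] = 'd'
All 3 characters matched => is a subsequence

1


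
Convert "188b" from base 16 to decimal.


Input: "188b" in base 16
Positional expansion:
  Digit '1' (value 1) x 16^3 = 4096
  Digit '8' (value 8) x 16^2 = 2048
  Digit '8' (value 8) x 16^1 = 128
  Digit 'b' (value 11) x 16^0 = 11
Sum = 6283

6283


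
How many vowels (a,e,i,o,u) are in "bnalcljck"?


Input: bnalcljck
Checking each character:
  'b' at position 0: consonant
  'n' at position 1: consonant
  'a' at position 2: vowel (running total: 1)
  'l' at position 3: consonant
  'c' at position 4: consonant
  'l' at position 5: consonant
  'j' at position 6: consonant
  'c' at position 7: consonant
  'k' at position 8: consonant
Total vowels: 1

1


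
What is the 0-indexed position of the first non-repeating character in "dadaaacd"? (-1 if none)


Input: dadaaacd
Character frequencies:
  'a': 4
  'c': 1
  'd': 3
Scanning left to right for freq == 1:
  Position 0 ('d'): freq=3, skip
  Position 1 ('a'): freq=4, skip
  Position 2 ('d'): freq=3, skip
  Position 3 ('a'): freq=4, skip
  Position 4 ('a'): freq=4, skip
  Position 5 ('a'): freq=4, skip
  Position 6 ('c'): unique! => answer = 6

6


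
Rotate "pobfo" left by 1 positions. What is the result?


Input: "pobfo", rotate left by 1
First 1 characters: "p"
Remaining characters: "obfo"
Concatenate remaining + first: "obfo" + "p" = "obfop"

obfop


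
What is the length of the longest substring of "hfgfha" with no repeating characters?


Input: "hfgfha"
Sliding window (track last position of each char):
  Position 0 ('h'): window [0,0] length 1 -- new best
  Position 1 ('f'): window [0,1] length 2 -- new best
  Position 2 ('g'): window [0,2] length 3 -- new best
  Position 3 ('f'): repeat (last at 1), move window start to 2
  Position 3 ('f'): window [2,3] length 2
  Position 4 ('h'): window [2,4] length 3
  Position 5 ('a'): window [2,5] length 4 -- new best
Longest substring with no repeats: "gfha" with length 4

4


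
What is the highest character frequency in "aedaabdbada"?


Input: aedaabdbada
Character counts:
  'a': 5
  'b': 2
  'd': 3
  'e': 1
Maximum frequency: 5

5


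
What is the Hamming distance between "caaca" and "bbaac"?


Comparing "caaca" and "bbaac" position by position:
  Position 0: 'c' vs 'b' => differ
  Position 1: 'a' vs 'b' => differ
  Position 2: 'a' vs 'a' => same
  Position 3: 'c' vs 'a' => differ
  Position 4: 'a' vs 'c' => differ
Total differences (Hamming distance): 4

4


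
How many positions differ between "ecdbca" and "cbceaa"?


Comparing "ecdbca" and "cbceaa" position by position:
  Position 0: 'e' vs 'c' => DIFFER
  Position 1: 'c' vs 'b' => DIFFER
  Position 2: 'd' vs 'c' => DIFFER
  Position 3: 'b' vs 'e' => DIFFER
  Position 4: 'c' vs 'a' => DIFFER
  Position 5: 'a' vs 'a' => same
Positions that differ: 5

5


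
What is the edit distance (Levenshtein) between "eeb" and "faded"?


Computing edit distance: "eeb" -> "faded"
DP table:
           f    a    d    e    d
      0    1    2    3    4    5
  e   1    1    2    3    3    4
  e   2    2    2    3    3    4
  b   3    3    3    3    4    4
Edit distance = dp[3][5] = 4

4


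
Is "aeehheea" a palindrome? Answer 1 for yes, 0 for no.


Input: aeehheea
Reversed: aeehheea
  Compare pos 0 ('a') with pos 7 ('a'): match
  Compare pos 1 ('e') with pos 6 ('e'): match
  Compare pos 2 ('e') with pos 5 ('e'): match
  Compare pos 3 ('h') with pos 4 ('h'): match
Result: palindrome

1


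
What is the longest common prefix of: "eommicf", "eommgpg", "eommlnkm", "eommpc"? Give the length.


Words: eommicf, eommgpg, eommlnkm, eommpc
  Position 0: all 'e' => match
  Position 1: all 'o' => match
  Position 2: all 'm' => match
  Position 3: all 'm' => match
  Position 4: ('i', 'g', 'l', 'p') => mismatch, stop
LCP = "eomm" (length 4)

4


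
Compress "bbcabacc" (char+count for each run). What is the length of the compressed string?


Input: bbcabacc
Runs:
  'b' x 2 => "b2"
  'c' x 1 => "c1"
  'a' x 1 => "a1"
  'b' x 1 => "b1"
  'a' x 1 => "a1"
  'c' x 2 => "c2"
Compressed: "b2c1a1b1a1c2"
Compressed length: 12

12


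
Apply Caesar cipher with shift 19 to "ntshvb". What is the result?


Caesar cipher: shift "ntshvb" by 19
  'n' (pos 13) + 19 = pos 6 = 'g'
  't' (pos 19) + 19 = pos 12 = 'm'
  's' (pos 18) + 19 = pos 11 = 'l'
  'h' (pos 7) + 19 = pos 0 = 'a'
  'v' (pos 21) + 19 = pos 14 = 'o'
  'b' (pos 1) + 19 = pos 20 = 'u'
Result: gmlaou

gmlaou


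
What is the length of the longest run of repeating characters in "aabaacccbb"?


Input: "aabaacccbb"
Scanning for longest run:
  Position 1 ('a'): continues run of 'a', length=2
  Position 2 ('b'): new char, reset run to 1
  Position 3 ('a'): new char, reset run to 1
  Position 4 ('a'): continues run of 'a', length=2
  Position 5 ('c'): new char, reset run to 1
  Position 6 ('c'): continues run of 'c', length=2
  Position 7 ('c'): continues run of 'c', length=3
  Position 8 ('b'): new char, reset run to 1
  Position 9 ('b'): continues run of 'b', length=2
Longest run: 'c' with length 3

3


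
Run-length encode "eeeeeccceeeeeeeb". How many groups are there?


Input: eeeeeccceeeeeeeb
Scanning for consecutive runs:
  Group 1: 'e' x 5 (positions 0-4)
  Group 2: 'c' x 3 (positions 5-7)
  Group 3: 'e' x 7 (positions 8-14)
  Group 4: 'b' x 1 (positions 15-15)
Total groups: 4

4


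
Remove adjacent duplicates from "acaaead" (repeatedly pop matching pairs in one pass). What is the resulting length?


Input: acaaead
Stack-based adjacent duplicate removal:
  Read 'a': push. Stack: a
  Read 'c': push. Stack: ac
  Read 'a': push. Stack: aca
  Read 'a': matches stack top 'a' => pop. Stack: ac
  Read 'e': push. Stack: ace
  Read 'a': push. Stack: acea
  Read 'd': push. Stack: acead
Final stack: "acead" (length 5)

5


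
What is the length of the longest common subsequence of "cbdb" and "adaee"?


LCS of "cbdb" and "adaee"
DP table:
           a    d    a    e    e
      0    0    0    0    0    0
  c   0    0    0    0    0    0
  b   0    0    0    0    0    0
  d   0    0    1    1    1    1
  b   0    0    1    1    1    1
LCS length = dp[4][5] = 1

1


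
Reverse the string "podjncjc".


Input: podjncjc
Reading characters right to left:
  Position 7: 'c'
  Position 6: 'j'
  Position 5: 'c'
  Position 4: 'n'
  Position 3: 'j'
  Position 2: 'd'
  Position 1: 'o'
  Position 0: 'p'
Reversed: cjcnjdop

cjcnjdop


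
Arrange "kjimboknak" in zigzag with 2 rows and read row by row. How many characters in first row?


Zigzag "kjimboknak" into 2 rows:
Placing characters:
  'k' => row 0
  'j' => row 1
  'i' => row 0
  'm' => row 1
  'b' => row 0
  'o' => row 1
  'k' => row 0
  'n' => row 1
  'a' => row 0
  'k' => row 1
Rows:
  Row 0: "kibka"
  Row 1: "jmonk"
First row length: 5

5


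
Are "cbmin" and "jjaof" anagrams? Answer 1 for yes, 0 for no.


Strings: "cbmin", "jjaof"
Sorted first:  bcimn
Sorted second: afjjo
Differ at position 0: 'b' vs 'a' => not anagrams

0


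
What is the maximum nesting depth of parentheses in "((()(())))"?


Input: "((()(())))"
Tracking depth:
  Position 0 '(': depth becomes 1
  Position 1 '(': depth becomes 2
  Position 2 '(': depth becomes 3
  Position 3 ')': depth becomes 2
  Position 4 '(': depth becomes 3
  Position 5 '(': depth becomes 4
  Position 6 ')': depth becomes 3
  Position 7 ')': depth becomes 2
  Position 8 ')': depth becomes 1
  Position 9 ')': depth becomes 0
Maximum depth reached: 4

4


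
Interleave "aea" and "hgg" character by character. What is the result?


Interleaving "aea" and "hgg":
  Position 0: 'a' from first, 'h' from second => "ah"
  Position 1: 'e' from first, 'g' from second => "eg"
  Position 2: 'a' from first, 'g' from second => "ag"
Result: ahegag

ahegag


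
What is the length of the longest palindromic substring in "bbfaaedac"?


Input: "bbfaaedac"
Checking substrings for palindromes:
  [0:2] "bb" (len 2) => palindrome
  [3:5] "aa" (len 2) => palindrome
Longest palindromic substring: "bb" with length 2

2


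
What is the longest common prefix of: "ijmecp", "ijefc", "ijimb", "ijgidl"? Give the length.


Words: ijmecp, ijefc, ijimb, ijgidl
  Position 0: all 'i' => match
  Position 1: all 'j' => match
  Position 2: ('m', 'e', 'i', 'g') => mismatch, stop
LCP = "ij" (length 2)

2


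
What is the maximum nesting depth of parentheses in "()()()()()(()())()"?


Input: "()()()()()(()())()"
Tracking depth:
  Position 0 '(': depth becomes 1
  Position 1 ')': depth becomes 0
  Position 2 '(': depth becomes 1
  Position 3 ')': depth becomes 0
  Position 4 '(': depth becomes 1
  Position 5 ')': depth becomes 0
  Position 6 '(': depth becomes 1
  Position 7 ')': depth becomes 0
  Position 8 '(': depth becomes 1
  Position 9 ')': depth becomes 0
  Position 10 '(': depth becomes 1
  Position 11 '(': depth becomes 2
  Position 12 ')': depth becomes 1
  Position 13 '(': depth becomes 2
  Position 14 ')': depth becomes 1
  Position 15 ')': depth becomes 0
  Position 16 '(': depth becomes 1
  Position 17 ')': depth becomes 0
Maximum depth reached: 2

2


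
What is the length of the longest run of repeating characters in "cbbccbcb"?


Input: "cbbccbcb"
Scanning for longest run:
  Position 1 ('b'): new char, reset run to 1
  Position 2 ('b'): continues run of 'b', length=2
  Position 3 ('c'): new char, reset run to 1
  Position 4 ('c'): continues run of 'c', length=2
  Position 5 ('b'): new char, reset run to 1
  Position 6 ('c'): new char, reset run to 1
  Position 7 ('b'): new char, reset run to 1
Longest run: 'b' with length 2

2


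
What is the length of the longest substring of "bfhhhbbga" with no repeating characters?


Input: "bfhhhbbga"
Sliding window (track last position of each char):
  Position 0 ('b'): window [0,0] length 1 -- new best
  Position 1 ('f'): window [0,1] length 2 -- new best
  Position 2 ('h'): window [0,2] length 3 -- new best
  Position 3 ('h'): repeat (last at 2), move window start to 3
  Position 3 ('h'): window [3,3] length 1
  Position 4 ('h'): repeat (last at 3), move window start to 4
  Position 4 ('h'): window [4,4] length 1
  Position 5 ('b'): window [4,5] length 2
  Position 6 ('b'): repeat (last at 5), move window start to 6
  Position 6 ('b'): window [6,6] length 1
  Position 7 ('g'): window [6,7] length 2
  Position 8 ('a'): window [6,8] length 3
Longest substring with no repeats: "bfh" with length 3

3


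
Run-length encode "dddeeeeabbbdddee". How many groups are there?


Input: dddeeeeabbbdddee
Scanning for consecutive runs:
  Group 1: 'd' x 3 (positions 0-2)
  Group 2: 'e' x 4 (positions 3-6)
  Group 3: 'a' x 1 (positions 7-7)
  Group 4: 'b' x 3 (positions 8-10)
  Group 5: 'd' x 3 (positions 11-13)
  Group 6: 'e' x 2 (positions 14-15)
Total groups: 6

6


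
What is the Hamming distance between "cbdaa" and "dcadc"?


Comparing "cbdaa" and "dcadc" position by position:
  Position 0: 'c' vs 'd' => differ
  Position 1: 'b' vs 'c' => differ
  Position 2: 'd' vs 'a' => differ
  Position 3: 'a' vs 'd' => differ
  Position 4: 'a' vs 'c' => differ
Total differences (Hamming distance): 5

5


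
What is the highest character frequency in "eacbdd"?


Input: eacbdd
Character counts:
  'a': 1
  'b': 1
  'c': 1
  'd': 2
  'e': 1
Maximum frequency: 2

2


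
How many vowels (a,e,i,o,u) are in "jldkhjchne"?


Input: jldkhjchne
Checking each character:
  'j' at position 0: consonant
  'l' at position 1: consonant
  'd' at position 2: consonant
  'k' at position 3: consonant
  'h' at position 4: consonant
  'j' at position 5: consonant
  'c' at position 6: consonant
  'h' at position 7: consonant
  'n' at position 8: consonant
  'e' at position 9: vowel (running total: 1)
Total vowels: 1

1


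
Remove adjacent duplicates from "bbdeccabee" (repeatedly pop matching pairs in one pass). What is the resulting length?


Input: bbdeccabee
Stack-based adjacent duplicate removal:
  Read 'b': push. Stack: b
  Read 'b': matches stack top 'b' => pop. Stack: (empty)
  Read 'd': push. Stack: d
  Read 'e': push. Stack: de
  Read 'c': push. Stack: dec
  Read 'c': matches stack top 'c' => pop. Stack: de
  Read 'a': push. Stack: dea
  Read 'b': push. Stack: deab
  Read 'e': push. Stack: deabe
  Read 'e': matches stack top 'e' => pop. Stack: deab
Final stack: "deab" (length 4)

4


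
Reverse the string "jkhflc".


Input: jkhflc
Reading characters right to left:
  Position 5: 'c'
  Position 4: 'l'
  Position 3: 'f'
  Position 2: 'h'
  Position 1: 'k'
  Position 0: 'j'
Reversed: clfhkj

clfhkj


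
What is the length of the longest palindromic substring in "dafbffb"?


Input: "dafbffb"
Checking substrings for palindromes:
  [3:7] "bffb" (len 4) => palindrome
  [2:5] "fbf" (len 3) => palindrome
  [4:6] "ff" (len 2) => palindrome
Longest palindromic substring: "bffb" with length 4

4


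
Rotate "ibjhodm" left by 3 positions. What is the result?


Input: "ibjhodm", rotate left by 3
First 3 characters: "ibj"
Remaining characters: "hodm"
Concatenate remaining + first: "hodm" + "ibj" = "hodmibj"

hodmibj


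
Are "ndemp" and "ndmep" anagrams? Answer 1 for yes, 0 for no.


Strings: "ndemp", "ndmep"
Sorted first:  demnp
Sorted second: demnp
Sorted forms match => anagrams

1


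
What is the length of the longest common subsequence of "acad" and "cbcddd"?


LCS of "acad" and "cbcddd"
DP table:
           c    b    c    d    d    d
      0    0    0    0    0    0    0
  a   0    0    0    0    0    0    0
  c   0    1    1    1    1    1    1
  a   0    1    1    1    1    1    1
  d   0    1    1    1    2    2    2
LCS length = dp[4][6] = 2

2


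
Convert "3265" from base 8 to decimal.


Input: "3265" in base 8
Positional expansion:
  Digit '3' (value 3) x 8^3 = 1536
  Digit '2' (value 2) x 8^2 = 128
  Digit '6' (value 6) x 8^1 = 48
  Digit '5' (value 5) x 8^0 = 5
Sum = 1717

1717


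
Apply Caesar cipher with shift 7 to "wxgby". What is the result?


Caesar cipher: shift "wxgby" by 7
  'w' (pos 22) + 7 = pos 3 = 'd'
  'x' (pos 23) + 7 = pos 4 = 'e'
  'g' (pos 6) + 7 = pos 13 = 'n'
  'b' (pos 1) + 7 = pos 8 = 'i'
  'y' (pos 24) + 7 = pos 5 = 'f'
Result: denif

denif


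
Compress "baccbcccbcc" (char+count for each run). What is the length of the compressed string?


Input: baccbcccbcc
Runs:
  'b' x 1 => "b1"
  'a' x 1 => "a1"
  'c' x 2 => "c2"
  'b' x 1 => "b1"
  'c' x 3 => "c3"
  'b' x 1 => "b1"
  'c' x 2 => "c2"
Compressed: "b1a1c2b1c3b1c2"
Compressed length: 14

14


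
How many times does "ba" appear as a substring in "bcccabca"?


Searching for "ba" in "bcccabca"
Scanning each position:
  Position 0: "bc" => no
  Position 1: "cc" => no
  Position 2: "cc" => no
  Position 3: "ca" => no
  Position 4: "ab" => no
  Position 5: "bc" => no
  Position 6: "ca" => no
Total occurrences: 0

0


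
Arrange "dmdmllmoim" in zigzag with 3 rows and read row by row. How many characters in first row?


Zigzag "dmdmllmoim" into 3 rows:
Placing characters:
  'd' => row 0
  'm' => row 1
  'd' => row 2
  'm' => row 1
  'l' => row 0
  'l' => row 1
  'm' => row 2
  'o' => row 1
  'i' => row 0
  'm' => row 1
Rows:
  Row 0: "dli"
  Row 1: "mmlom"
  Row 2: "dm"
First row length: 3

3


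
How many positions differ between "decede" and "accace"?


Comparing "decede" and "accace" position by position:
  Position 0: 'd' vs 'a' => DIFFER
  Position 1: 'e' vs 'c' => DIFFER
  Position 2: 'c' vs 'c' => same
  Position 3: 'e' vs 'a' => DIFFER
  Position 4: 'd' vs 'c' => DIFFER
  Position 5: 'e' vs 'e' => same
Positions that differ: 4

4


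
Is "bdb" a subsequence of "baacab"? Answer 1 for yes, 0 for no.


Check if "bdb" is a subsequence of "baacab"
Greedy scan:
  Position 0 ('b'): matches sub[0] = 'b'
  Position 1 ('a'): no match needed
  Position 2 ('a'): no match needed
  Position 3 ('c'): no match needed
  Position 4 ('a'): no match needed
  Position 5 ('b'): no match needed
Only matched 1/3 characters => not a subsequence

0


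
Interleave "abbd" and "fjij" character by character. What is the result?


Interleaving "abbd" and "fjij":
  Position 0: 'a' from first, 'f' from second => "af"
  Position 1: 'b' from first, 'j' from second => "bj"
  Position 2: 'b' from first, 'i' from second => "bi"
  Position 3: 'd' from first, 'j' from second => "dj"
Result: afbjbidj

afbjbidj


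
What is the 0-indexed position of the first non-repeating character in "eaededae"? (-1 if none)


Input: eaededae
Character frequencies:
  'a': 2
  'd': 2
  'e': 4
Scanning left to right for freq == 1:
  Position 0 ('e'): freq=4, skip
  Position 1 ('a'): freq=2, skip
  Position 2 ('e'): freq=4, skip
  Position 3 ('d'): freq=2, skip
  Position 4 ('e'): freq=4, skip
  Position 5 ('d'): freq=2, skip
  Position 6 ('a'): freq=2, skip
  Position 7 ('e'): freq=4, skip
  No unique character found => answer = -1

-1


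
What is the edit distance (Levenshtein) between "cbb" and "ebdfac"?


Computing edit distance: "cbb" -> "ebdfac"
DP table:
           e    b    d    f    a    c
      0    1    2    3    4    5    6
  c   1    1    2    3    4    5    5
  b   2    2    1    2    3    4    5
  b   3    3    2    2    3    4    5
Edit distance = dp[3][6] = 5

5


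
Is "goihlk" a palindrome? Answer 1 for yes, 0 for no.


Input: goihlk
Reversed: klhiog
  Compare pos 0 ('g') with pos 5 ('k'): MISMATCH
  Compare pos 1 ('o') with pos 4 ('l'): MISMATCH
  Compare pos 2 ('i') with pos 3 ('h'): MISMATCH
Result: not a palindrome

0


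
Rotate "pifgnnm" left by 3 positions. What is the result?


Input: "pifgnnm", rotate left by 3
First 3 characters: "pif"
Remaining characters: "gnnm"
Concatenate remaining + first: "gnnm" + "pif" = "gnnmpif"

gnnmpif


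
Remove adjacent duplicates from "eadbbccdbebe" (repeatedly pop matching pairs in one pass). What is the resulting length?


Input: eadbbccdbebe
Stack-based adjacent duplicate removal:
  Read 'e': push. Stack: e
  Read 'a': push. Stack: ea
  Read 'd': push. Stack: ead
  Read 'b': push. Stack: eadb
  Read 'b': matches stack top 'b' => pop. Stack: ead
  Read 'c': push. Stack: eadc
  Read 'c': matches stack top 'c' => pop. Stack: ead
  Read 'd': matches stack top 'd' => pop. Stack: ea
  Read 'b': push. Stack: eab
  Read 'e': push. Stack: eabe
  Read 'b': push. Stack: eabeb
  Read 'e': push. Stack: eabebe
Final stack: "eabebe" (length 6)

6


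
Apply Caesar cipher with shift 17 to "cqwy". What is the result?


Caesar cipher: shift "cqwy" by 17
  'c' (pos 2) + 17 = pos 19 = 't'
  'q' (pos 16) + 17 = pos 7 = 'h'
  'w' (pos 22) + 17 = pos 13 = 'n'
  'y' (pos 24) + 17 = pos 15 = 'p'
Result: thnp

thnp


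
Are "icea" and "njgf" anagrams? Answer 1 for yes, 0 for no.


Strings: "icea", "njgf"
Sorted first:  acei
Sorted second: fgjn
Differ at position 0: 'a' vs 'f' => not anagrams

0


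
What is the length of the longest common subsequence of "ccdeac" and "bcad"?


LCS of "ccdeac" and "bcad"
DP table:
           b    c    a    d
      0    0    0    0    0
  c   0    0    1    1    1
  c   0    0    1    1    1
  d   0    0    1    1    2
  e   0    0    1    1    2
  a   0    0    1    2    2
  c   0    0    1    2    2
LCS length = dp[6][4] = 2

2


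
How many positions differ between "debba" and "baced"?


Comparing "debba" and "baced" position by position:
  Position 0: 'd' vs 'b' => DIFFER
  Position 1: 'e' vs 'a' => DIFFER
  Position 2: 'b' vs 'c' => DIFFER
  Position 3: 'b' vs 'e' => DIFFER
  Position 4: 'a' vs 'd' => DIFFER
Positions that differ: 5

5


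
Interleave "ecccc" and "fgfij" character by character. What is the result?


Interleaving "ecccc" and "fgfij":
  Position 0: 'e' from first, 'f' from second => "ef"
  Position 1: 'c' from first, 'g' from second => "cg"
  Position 2: 'c' from first, 'f' from second => "cf"
  Position 3: 'c' from first, 'i' from second => "ci"
  Position 4: 'c' from first, 'j' from second => "cj"
Result: efcgcfcicj

efcgcfcicj


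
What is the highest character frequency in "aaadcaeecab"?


Input: aaadcaeecab
Character counts:
  'a': 5
  'b': 1
  'c': 2
  'd': 1
  'e': 2
Maximum frequency: 5

5


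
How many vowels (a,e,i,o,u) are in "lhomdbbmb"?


Input: lhomdbbmb
Checking each character:
  'l' at position 0: consonant
  'h' at position 1: consonant
  'o' at position 2: vowel (running total: 1)
  'm' at position 3: consonant
  'd' at position 4: consonant
  'b' at position 5: consonant
  'b' at position 6: consonant
  'm' at position 7: consonant
  'b' at position 8: consonant
Total vowels: 1

1


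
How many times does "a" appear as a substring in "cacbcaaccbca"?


Searching for "a" in "cacbcaaccbca"
Scanning each position:
  Position 0: "c" => no
  Position 1: "a" => MATCH
  Position 2: "c" => no
  Position 3: "b" => no
  Position 4: "c" => no
  Position 5: "a" => MATCH
  Position 6: "a" => MATCH
  Position 7: "c" => no
  Position 8: "c" => no
  Position 9: "b" => no
  Position 10: "c" => no
  Position 11: "a" => MATCH
Total occurrences: 4

4
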